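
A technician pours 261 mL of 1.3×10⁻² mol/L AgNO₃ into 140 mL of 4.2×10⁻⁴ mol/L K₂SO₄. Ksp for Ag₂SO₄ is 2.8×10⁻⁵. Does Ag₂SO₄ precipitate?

After mixing, V = 261 mL + 140 mL = 401 mL.
[Ag⁺] = (1.3×10⁻²)(261)/401 = 8.5×10⁻³ mol/L
[SO₄²⁻] = (4.2×10⁻⁴)(140)/401 = 1.5×10⁻⁴ mol/L
Q = [Ag⁺]^2[SO₄²⁻] = 1.0×10⁻⁸
Q = 1.0×10⁻⁸ < Ksp = 2.8×10⁻⁵, so the solution is unsaturated and no precipitate forms.

No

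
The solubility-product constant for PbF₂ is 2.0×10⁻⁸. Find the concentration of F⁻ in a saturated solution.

PbF₂(s) ⇌ Pb²⁺(aq) + 2 F⁻(aq)
Call the molar solubility s, so that [Pb²⁺] = s and [F⁻] = 2s.
Ksp = [Pb²⁺][F⁻]^2 = s · (2s)^2 = 4s^3 = 2.0×10⁻⁸
s = 1.7×10⁻³ mol/L
[F⁻] = 2s = 3.4×10⁻³ mol/L

3.4×10⁻³ M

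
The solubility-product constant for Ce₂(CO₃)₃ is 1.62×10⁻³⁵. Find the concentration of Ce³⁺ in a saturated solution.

Ce₂(CO₃)₃(s) ⇌ 2 Ce³⁺(aq) + 3 CO₃²⁻(aq)
For each mole of Ce₂(CO₃)₃ that dissolves per liter, [Ce³⁺] = 2s and [CO₃²⁻] = 3s; let s denote this solubility.
Ksp = [Ce³⁺]^2[CO₃²⁻]^3 = (2s)^2 · (3s)^3 = 108s^5 = 1.62×10⁻³⁵
s = 4.32×10⁻⁸ mol L⁻¹
[Ce³⁺] = 2s = 8.63×10⁻⁸ mol L⁻¹

8.63×10⁻⁸ M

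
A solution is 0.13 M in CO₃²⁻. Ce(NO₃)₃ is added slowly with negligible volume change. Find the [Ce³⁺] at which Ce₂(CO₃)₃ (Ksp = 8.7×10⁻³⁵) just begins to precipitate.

2.0×10⁻¹⁶ M

The threshold for precipitation is Q = Ksp.
Ce₂(CO₃)₃(s) ⇌ 2 Ce³⁺(aq) + 3 CO₃²⁻(aq)
Ksp = [Ce³⁺]^2[CO₃²⁻]^3 = [Ce³⁺]^2(0.13)^3
[Ce³⁺]^2 = 8.7×10⁻³⁵ / (0.13)^3 = 4.0×10⁻³²
[Ce³⁺] = 2.0×10⁻¹⁶ M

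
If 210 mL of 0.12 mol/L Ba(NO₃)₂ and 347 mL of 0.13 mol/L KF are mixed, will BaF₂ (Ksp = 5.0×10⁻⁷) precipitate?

Yes

The combined volume is 557 mL.
[Ba²⁺] = (0.12)(210)/557 = 4.5×10⁻² mol/L
[F⁻] = (0.13)(347)/557 = 8.1×10⁻² mol/L
Q = [Ba²⁺][F⁻]^2 = 3.0×10⁻⁴
Since Q (3.0×10⁻⁴) exceeds Ksp (5.0×10⁻⁷), BaF₂ will precipitate.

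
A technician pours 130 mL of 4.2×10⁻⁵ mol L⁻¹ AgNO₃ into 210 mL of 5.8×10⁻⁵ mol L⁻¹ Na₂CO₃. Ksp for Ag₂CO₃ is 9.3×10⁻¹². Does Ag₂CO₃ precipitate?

No

After mixing, V = 130 mL + 210 mL = 340 mL.
[Ag⁺] = (4.2×10⁻⁵)(130)/340 = 1.6×10⁻⁵ mol L⁻¹
[CO₃²⁻] = (5.8×10⁻⁵)(210)/340 = 3.6×10⁻⁵ mol L⁻¹
Q = [Ag⁺]^2[CO₃²⁻] = 9.2×10⁻¹⁵
Q < Ksp (9.2×10⁻¹⁵ vs 9.3×10⁻¹²); the solution remains unsaturated and no precipitate forms.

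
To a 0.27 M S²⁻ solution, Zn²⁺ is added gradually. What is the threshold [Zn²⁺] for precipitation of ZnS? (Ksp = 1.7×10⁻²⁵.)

6.3×10⁻²⁵ M

Precipitation of each salt begins when its ion product equals Ksp.
ZnS(s) ⇌ Zn²⁺(aq) + S²⁻(aq)
Ksp = [Zn²⁺][S²⁻] = [Zn²⁺](0.27)
[Zn²⁺] = 1.7×10⁻²⁵ / (0.27) = 6.3×10⁻²⁵
[Zn²⁺] = 6.3×10⁻²⁵ M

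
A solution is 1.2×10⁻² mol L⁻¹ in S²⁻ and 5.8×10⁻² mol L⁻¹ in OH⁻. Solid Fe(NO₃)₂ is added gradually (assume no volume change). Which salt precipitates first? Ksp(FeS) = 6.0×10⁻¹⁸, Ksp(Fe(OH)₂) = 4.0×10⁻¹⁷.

Precipitation begins when Q = Ksp.
For FeS: [Fe²⁺] = (Ksp/[S²⁻]) = 5.0×10⁻¹⁶ mol L⁻¹
For Fe(OH)₂: [Fe²⁺] = (Ksp/[OH⁻]^2) = 1.2×10⁻¹⁴ mol L⁻¹
Since FeS needs less Fe²⁺ to reach saturation, it precipitates first.

FeS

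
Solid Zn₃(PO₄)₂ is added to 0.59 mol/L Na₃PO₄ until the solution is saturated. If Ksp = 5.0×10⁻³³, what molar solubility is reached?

Zn₃(PO₄)₂(s) ⇌ 3 Zn²⁺(aq) + 2 PO₄³⁻(aq)
PO₄³⁻ is already present at 0.59 mol/L. If s mol/L of Zn₃(PO₄)₂ dissolves, [Zn²⁺] = 3s while [PO₄³⁻] ≈ 0.59 mol/L.
Ksp = [Zn²⁺]^3[PO₄³⁻]^2 = (3s)^3(0.59)^2
(3s)^3 = 5.0×10⁻³³ / (0.59)^2 = 1.4×10⁻³²
s = 8.1×10⁻¹² mol/L

8.1×10⁻¹² M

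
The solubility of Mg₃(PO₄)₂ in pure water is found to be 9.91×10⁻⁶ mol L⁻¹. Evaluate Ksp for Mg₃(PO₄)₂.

Mg₃(PO₄)₂(s) ⇌ 3 Mg²⁺(aq) + 2 PO₄³⁻(aq)
For each mole of Mg₃(PO₄)₂ that dissolves per liter, [Mg²⁺] = 3s and [PO₄³⁻] = 2s; let s denote this solubility.
Ksp = [Mg²⁺]^3[PO₄³⁻]^2 = (3s)^3 · (2s)^2 = 108s^5
Ksp = 108 × (9.91×10⁻⁶)^5 = 1.03×10⁻²³

Ksp = 1.03×10⁻²³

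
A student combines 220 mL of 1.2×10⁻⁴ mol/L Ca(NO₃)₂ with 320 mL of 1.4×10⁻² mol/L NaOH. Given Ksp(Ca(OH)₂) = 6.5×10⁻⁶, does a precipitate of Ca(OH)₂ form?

After mixing, V = 220 mL + 320 mL = 540 mL.
[Ca²⁺] = (1.2×10⁻⁴)(220)/540 = 4.9×10⁻⁵ mol/L
[OH⁻] = (1.4×10⁻²)(320)/540 = 8.3×10⁻³ mol/L
Q = [Ca²⁺][OH⁻]^2 = 3.4×10⁻⁹
Q = 3.4×10⁻⁹ < Ksp = 6.5×10⁻⁶, so the solution is unsaturated and no precipitate forms.

No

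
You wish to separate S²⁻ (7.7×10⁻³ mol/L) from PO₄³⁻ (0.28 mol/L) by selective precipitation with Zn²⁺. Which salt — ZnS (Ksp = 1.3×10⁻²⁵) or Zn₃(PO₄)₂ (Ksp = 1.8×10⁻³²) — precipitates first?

ZnS

Precipitation of each salt begins when its ion product equals Ksp.
For ZnS: [Zn²⁺] = (Ksp/[S²⁻]) = 1.7×10⁻²³ mol/L
For Zn₃(PO₄)₂: [Zn²⁺] = (Ksp/[PO₄³⁻]^2)^(1/3) = 6.1×10⁻¹¹ mol/L
ZnS requires the lower [Zn²⁺], so it precipitates first.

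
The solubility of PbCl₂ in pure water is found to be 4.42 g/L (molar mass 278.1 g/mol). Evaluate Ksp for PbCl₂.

Convert to molarity: s = 4.42 / 278.1 = 1.5894×10⁻² mol/L
PbCl₂(s) ⇌ Pb²⁺(aq) + 2 Cl⁻(aq)
With molar solubility s: [Pb²⁺] = s, [Cl⁻] = 2s.
Ksp = [Pb²⁺][Cl⁻]^2 = s · (2s)^2 = 4s^3
Ksp = 4 × (1.5894×10⁻²)^3 = 1.61×10⁻⁵

Ksp = 1.61×10⁻⁵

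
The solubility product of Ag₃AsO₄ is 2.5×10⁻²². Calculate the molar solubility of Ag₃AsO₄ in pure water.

Ag₃AsO₄(s) ⇌ 3 Ag⁺(aq) + AsO₄³⁻(aq)
For each mole of Ag₃AsO₄ that dissolves per liter, [Ag⁺] = 3s and [AsO₄³⁻] = s; let s denote this solubility.
Ksp = [Ag⁺]^3[AsO₄³⁻] = (3s)^3 · s = 27s^4
27s^4 = 2.5×10⁻²²  ⇒  s^4 = 9.3×10⁻²⁴
Taking the 4th root, s = 1.7×10⁻⁶ mol L⁻¹.

1.7×10⁻⁶ M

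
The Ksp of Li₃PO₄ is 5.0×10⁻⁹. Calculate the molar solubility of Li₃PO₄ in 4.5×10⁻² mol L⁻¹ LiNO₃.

5.5×10⁻⁵ M

Li₃PO₄(s) ⇌ 3 Li⁺(aq) + PO₄³⁻(aq)
Li⁺ is already present at 4.5×10⁻² mol L⁻¹. If s mol/L of Li₃PO₄ dissolves, [PO₄³⁻] = s while [Li⁺] ≈ 4.5×10⁻² mol L⁻¹.
Ksp = [Li⁺]^3[PO₄³⁻] = (4.5×10⁻²)^3s
s = 5.0×10⁻⁹ / (4.5×10⁻²)^3 = 5.5×10⁻⁵
s = 5.5×10⁻⁵ mol L⁻¹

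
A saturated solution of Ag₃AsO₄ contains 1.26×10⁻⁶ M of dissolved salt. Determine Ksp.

Ksp = 6.81×10⁻²³

Ag₃AsO₄(s) ⇌ 3 Ag⁺(aq) + AsO₄³⁻(aq)
For each mole of Ag₃AsO₄ that dissolves per liter, [Ag⁺] = 3s and [AsO₄³⁻] = s; let s denote this solubility.
Ksp = [Ag⁺]^3[AsO₄³⁻] = (3s)^3 · s = 27s^4
Ksp = 27 × (1.26×10⁻⁶)^4 = 6.81×10⁻²³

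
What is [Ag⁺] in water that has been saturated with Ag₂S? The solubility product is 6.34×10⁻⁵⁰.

5.02×10⁻¹⁷ M

Ag₂S(s) ⇌ 2 Ag⁺(aq) + S²⁻(aq)
With molar solubility s: [Ag⁺] = 2s, [S²⁻] = s.
Ksp = [Ag⁺]^2[S²⁻] = (2s)^2 · s = 4s^3 = 6.34×10⁻⁵⁰
s = 2.51×10⁻¹⁷ mol/L
[Ag⁺] = 2s = 5.02×10⁻¹⁷ mol/L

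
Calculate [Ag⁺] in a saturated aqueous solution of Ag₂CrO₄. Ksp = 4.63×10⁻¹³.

9.75×10⁻⁵ M

Ag₂CrO₄(s) ⇌ 2 Ag⁺(aq) + CrO₄²⁻(aq)
Let s be the molar solubility. Then [Ag⁺] = 2s and [CrO₄²⁻] = s.
Ksp = [Ag⁺]^2[CrO₄²⁻] = (2s)^2 · s = 4s^3 = 4.63×10⁻¹³
s = 4.87×10⁻⁵ mol/L
[Ag⁺] = 2s = 9.75×10⁻⁵ mol/L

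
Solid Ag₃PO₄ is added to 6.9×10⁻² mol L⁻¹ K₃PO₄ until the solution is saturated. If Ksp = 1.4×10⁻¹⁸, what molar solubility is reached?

9.1×10⁻⁷ M

Ag₃PO₄(s) ⇌ 3 Ag⁺(aq) + PO₄³⁻(aq)
PO₄³⁻ is already present at 6.9×10⁻² mol L⁻¹. If s mol/L of Ag₃PO₄ dissolves, [Ag⁺] = 3s while [PO₄³⁻] ≈ 6.9×10⁻² mol L⁻¹.
Ksp = [Ag⁺]^3[PO₄³⁻] = (3s)^3(6.9×10⁻²)
(3s)^3 = 1.4×10⁻¹⁸ / (6.9×10⁻²) = 2.0×10⁻¹⁷
s = 9.1×10⁻⁷ mol L⁻¹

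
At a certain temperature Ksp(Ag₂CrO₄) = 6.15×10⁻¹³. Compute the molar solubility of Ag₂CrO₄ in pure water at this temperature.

Ag₂CrO₄(s) ⇌ 2 Ag⁺(aq) + CrO₄²⁻(aq)
For each mole of Ag₂CrO₄ that dissolves per liter, [Ag⁺] = 2s and [CrO₄²⁻] = s; let s denote this solubility.
Ksp = [Ag⁺]^2[CrO₄²⁻] = (2s)^2 · s = 4s^3
4s^3 = 6.15×10⁻¹³  ⇒  s^3 = 1.54×10⁻¹³
s = 5.36×10⁻⁵ mol L⁻¹

5.36×10⁻⁵ M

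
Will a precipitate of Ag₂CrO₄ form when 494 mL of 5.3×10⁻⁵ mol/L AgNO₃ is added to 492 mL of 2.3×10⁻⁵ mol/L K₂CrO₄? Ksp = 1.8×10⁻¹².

No

Total volume after mixing = 494 + 492 = 986 mL.
[Ag⁺] = (5.3×10⁻⁵)(494)/986 = 2.7×10⁻⁵ mol/L
[CrO₄²⁻] = (2.3×10⁻⁵)(492)/986 = 1.1×10⁻⁵ mol/L
Q = [Ag⁺]^2[CrO₄²⁻] = 8.1×10⁻¹⁵
Since Q (8.1×10⁻¹⁵) is less than Ksp (1.8×10⁻¹²), no Ag₂CrO₄ precipitates.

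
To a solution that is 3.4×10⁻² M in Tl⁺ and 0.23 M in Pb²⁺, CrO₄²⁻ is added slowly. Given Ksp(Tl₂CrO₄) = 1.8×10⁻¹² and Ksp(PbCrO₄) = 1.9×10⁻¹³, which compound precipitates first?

Precipitation begins when Q = Ksp.
For Tl₂CrO₄: [CrO₄²⁻] = (Ksp/[Tl⁺]^2) = 1.6×10⁻⁹ M
For PbCrO₄: [CrO₄²⁻] = (Ksp/[Pb²⁺]) = 8.3×10⁻¹³ M
The smaller threshold [CrO₄²⁻] is reached first, so PbCrO₄ precipitates first.

PbCrO₄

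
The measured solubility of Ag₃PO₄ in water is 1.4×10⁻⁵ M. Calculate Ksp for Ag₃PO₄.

Ag₃PO₄(s) ⇌ 3 Ag⁺(aq) + PO₄³⁻(aq)
If s mol/L of Ag₃PO₄ dissolves, [Ag⁺] = 3s and [PO₄³⁻] = s.
Ksp = [Ag⁺]^3[PO₄³⁻] = (3s)^3 · s = 27s^4
Ksp = 27 × (1.4×10⁻⁵)^4 = 1.0×10⁻¹⁸

Ksp = 1.0×10⁻¹⁸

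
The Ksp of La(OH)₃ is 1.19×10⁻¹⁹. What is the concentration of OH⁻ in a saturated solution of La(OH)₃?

2.44×10⁻⁵ M

La(OH)₃(s) ⇌ La³⁺(aq) + 3 OH⁻(aq)
For each mole of La(OH)₃ that dissolves per liter, [La³⁺] = s and [OH⁻] = 3s; let s denote this solubility.
Ksp = [La³⁺][OH⁻]^3 = s · (3s)^3 = 27s^4 = 1.19×10⁻¹⁹
s = 8.15×10⁻⁶ M
[OH⁻] = 3s = 2.44×10⁻⁵ M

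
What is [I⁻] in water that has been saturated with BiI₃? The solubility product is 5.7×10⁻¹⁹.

3.6×10⁻⁵ M

BiI₃(s) ⇌ Bi³⁺(aq) + 3 I⁻(aq)
Call the molar solubility s, so that [Bi³⁺] = s and [I⁻] = 3s.
Ksp = [Bi³⁺][I⁻]^3 = s · (3s)^3 = 27s^4 = 5.7×10⁻¹⁹
s = 1.2×10⁻⁵ mol L⁻¹
[I⁻] = 3s = 3.6×10⁻⁵ mol L⁻¹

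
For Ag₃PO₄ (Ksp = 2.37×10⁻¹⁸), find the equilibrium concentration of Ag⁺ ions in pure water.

Ag₃PO₄(s) ⇌ 3 Ag⁺(aq) + PO₄³⁻(aq)
Let s be the molar solubility. Then [Ag⁺] = 3s and [PO₄³⁻] = s.
Ksp = [Ag⁺]^3[PO₄³⁻] = (3s)^3 · s = 27s^4 = 2.37×10⁻¹⁸
s = 1.72×10⁻⁵ mol/L
[Ag⁺] = 3s = 5.16×10⁻⁵ mol/L

5.16×10⁻⁵ M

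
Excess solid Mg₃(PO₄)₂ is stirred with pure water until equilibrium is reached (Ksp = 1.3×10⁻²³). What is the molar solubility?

1.0×10⁻⁵ M

Mg₃(PO₄)₂(s) ⇌ 3 Mg²⁺(aq) + 2 PO₄³⁻(aq)
For each mole of Mg₃(PO₄)₂ that dissolves per liter, [Mg²⁺] = 3s and [PO₄³⁻] = 2s; let s denote this solubility.
Ksp = [Mg²⁺]^3[PO₄³⁻]^2 = (3s)^3 · (2s)^2 = 108s^5
108s^5 = 1.3×10⁻²³  ⇒  s^5 = 1.2×10⁻²⁵
s = (1.2×10⁻²⁵)^(1/5) = 1.0×10⁻⁵ mol L⁻¹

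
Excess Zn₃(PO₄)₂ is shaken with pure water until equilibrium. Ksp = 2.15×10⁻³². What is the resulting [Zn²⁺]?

5.46×10⁻⁷ M

Zn₃(PO₄)₂(s) ⇌ 3 Zn²⁺(aq) + 2 PO₄³⁻(aq)
With molar solubility s: [Zn²⁺] = 3s, [PO₄³⁻] = 2s.
Ksp = [Zn²⁺]^3[PO₄³⁻]^2 = (3s)^3 · (2s)^2 = 108s^5 = 2.15×10⁻³²
s = 1.82×10⁻⁷ M
[Zn²⁺] = 3s = 5.46×10⁻⁷ M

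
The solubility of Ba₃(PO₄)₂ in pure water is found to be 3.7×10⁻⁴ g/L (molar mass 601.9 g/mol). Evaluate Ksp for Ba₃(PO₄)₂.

Ksp = 9.5×10⁻³⁰

Molar solubility s = (3.7×10⁻⁴ g/L) / (601.9 g/mol) = 6.147×10⁻⁷ mol/L
Ba₃(PO₄)₂(s) ⇌ 3 Ba²⁺(aq) + 2 PO₄³⁻(aq)
For each mole of Ba₃(PO₄)₂ that dissolves per liter, [Ba²⁺] = 3s and [PO₄³⁻] = 2s; let s denote this solubility.
Ksp = [Ba²⁺]^3[PO₄³⁻]^2 = (3s)^3 · (2s)^2 = 108s^5
Ksp = 108 × (6.147×10⁻⁷)^5 = 9.5×10⁻³⁰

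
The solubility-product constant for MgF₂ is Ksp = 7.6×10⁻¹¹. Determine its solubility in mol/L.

MgF₂(s) ⇌ Mg²⁺(aq) + 2 F⁻(aq)
Call the molar solubility s, so that [Mg²⁺] = s and [F⁻] = 2s.
Ksp = [Mg²⁺][F⁻]^2 = s · (2s)^2 = 4s^3
4s^3 = 7.6×10⁻¹¹  ⇒  s^3 = 1.9×10⁻¹¹
Taking the 3rd root, s = 2.7×10⁻⁴ mol L⁻¹.

2.7×10⁻⁴ M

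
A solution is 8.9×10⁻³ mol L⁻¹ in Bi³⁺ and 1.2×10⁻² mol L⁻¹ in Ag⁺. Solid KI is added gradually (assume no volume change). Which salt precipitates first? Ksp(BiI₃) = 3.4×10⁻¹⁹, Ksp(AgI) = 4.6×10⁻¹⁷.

AgI

Precipitation of each salt begins when its ion product equals Ksp.
For BiI₃: [I⁻] = (Ksp/[Bi³⁺])^(1/3) = 3.4×10⁻⁶ mol L⁻¹
For AgI: [I⁻] = (Ksp/[Ag⁺]) = 3.8×10⁻¹⁵ mol L⁻¹
Since AgI needs less I⁻ to reach saturation, it precipitates first.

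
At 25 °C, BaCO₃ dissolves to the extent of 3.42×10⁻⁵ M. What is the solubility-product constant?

Ksp = 1.17×10⁻⁹

BaCO₃(s) ⇌ Ba²⁺(aq) + CO₃²⁻(aq)
Call the molar solubility s, so that [Ba²⁺] = s and [CO₃²⁻] = s.
Ksp = [Ba²⁺][CO₃²⁻] = s · s = s^2
Ksp = (3.42×10⁻⁵)^2 = 1.17×10⁻⁹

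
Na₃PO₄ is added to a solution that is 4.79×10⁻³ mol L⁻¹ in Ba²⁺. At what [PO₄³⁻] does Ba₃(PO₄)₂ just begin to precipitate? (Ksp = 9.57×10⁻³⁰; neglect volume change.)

9.33×10⁻¹² M

Each salt precipitates once Q = Ksp for that salt.
Ba₃(PO₄)₂(s) ⇌ 3 Ba²⁺(aq) + 2 PO₄³⁻(aq)
Ksp = [Ba²⁺]^3[PO₄³⁻]^2 = [PO₄³⁻]^2(4.79×10⁻³)^3
[PO₄³⁻]^2 = 9.57×10⁻³⁰ / (4.79×10⁻³)^3 = 8.71×10⁻²³
[PO₄³⁻] = 9.33×10⁻¹² mol L⁻¹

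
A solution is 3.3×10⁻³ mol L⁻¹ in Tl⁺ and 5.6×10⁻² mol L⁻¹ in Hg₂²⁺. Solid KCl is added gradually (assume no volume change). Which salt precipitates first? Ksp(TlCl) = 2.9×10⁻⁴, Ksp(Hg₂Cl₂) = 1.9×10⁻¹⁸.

Each salt precipitates once Q = Ksp for that salt.
For TlCl: [Cl⁻] = (Ksp/[Tl⁺]) = 8.8×10⁻² mol L⁻¹
For Hg₂Cl₂: [Cl⁻] = (Ksp/[Hg₂²⁺])^(1/2) = 5.8×10⁻⁹ mol L⁻¹
Hg₂Cl₂ requires the lower [Cl⁻], so it precipitates first.

Hg₂Cl₂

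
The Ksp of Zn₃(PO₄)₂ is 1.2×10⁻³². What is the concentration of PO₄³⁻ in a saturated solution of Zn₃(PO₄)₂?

3.2×10⁻⁷ M

Zn₃(PO₄)₂(s) ⇌ 3 Zn²⁺(aq) + 2 PO₄³⁻(aq)
If s mol/L of Zn₃(PO₄)₂ dissolves, [Zn²⁺] = 3s and [PO₄³⁻] = 2s.
Ksp = [Zn²⁺]^3[PO₄³⁻]^2 = (3s)^3 · (2s)^2 = 108s^5 = 1.2×10⁻³²
s = 1.6×10⁻⁷ M
[PO₄³⁻] = 2s = 3.2×10⁻⁷ M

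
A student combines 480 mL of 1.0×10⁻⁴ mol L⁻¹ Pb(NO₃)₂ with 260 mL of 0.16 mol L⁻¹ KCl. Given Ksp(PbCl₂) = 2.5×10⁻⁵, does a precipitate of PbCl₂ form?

The combined volume is 740 mL.
[Pb²⁺] = (1.0×10⁻⁴)(480)/740 = 6.5×10⁻⁵ mol L⁻¹
[Cl⁻] = (0.16)(260)/740 = 5.6×10⁻² mol L⁻¹
Q = [Pb²⁺][Cl⁻]^2 = 2.0×10⁻⁷
Since Q (2.0×10⁻⁷) is less than Ksp (2.5×10⁻⁵), no PbCl₂ precipitates.

No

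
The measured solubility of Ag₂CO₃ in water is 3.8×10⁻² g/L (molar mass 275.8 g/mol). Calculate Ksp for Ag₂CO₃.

Ksp = 1.0×10⁻¹¹

s = (3.8×10⁻² g L⁻¹)/(275.8 g mol⁻¹) = 1.378×10⁻⁴ M
Ag₂CO₃(s) ⇌ 2 Ag⁺(aq) + CO₃²⁻(aq)
For each mole of Ag₂CO₃ that dissolves per liter, [Ag⁺] = 2s and [CO₃²⁻] = s; let s denote this solubility.
Ksp = [Ag⁺]^2[CO₃²⁻] = (2s)^2 · s = 4s^3
Ksp = 4 × (1.378×10⁻⁴)^3 = 1.0×10⁻¹¹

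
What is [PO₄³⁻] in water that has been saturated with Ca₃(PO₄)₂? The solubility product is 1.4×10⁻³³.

2.1×10⁻⁷ M

Ca₃(PO₄)₂(s) ⇌ 3 Ca²⁺(aq) + 2 PO₄³⁻(aq)
Call the molar solubility s, so that [Ca²⁺] = 3s and [PO₄³⁻] = 2s.
Ksp = [Ca²⁺]^3[PO₄³⁻]^2 = (3s)^3 · (2s)^2 = 108s^5 = 1.4×10⁻³³
s = 1.1×10⁻⁷ mol L⁻¹
[PO₄³⁻] = 2s = 2.1×10⁻⁷ mol L⁻¹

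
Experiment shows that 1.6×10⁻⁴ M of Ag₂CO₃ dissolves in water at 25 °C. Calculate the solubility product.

Ksp = 1.6×10⁻¹¹

Ag₂CO₃(s) ⇌ 2 Ag⁺(aq) + CO₃²⁻(aq)
For each mole of Ag₂CO₃ that dissolves per liter, [Ag⁺] = 2s and [CO₃²⁻] = s; let s denote this solubility.
Ksp = [Ag⁺]^2[CO₃²⁻] = (2s)^2 · s = 4s^3
Ksp = 4 × (1.6×10⁻⁴)^3 = 1.6×10⁻¹¹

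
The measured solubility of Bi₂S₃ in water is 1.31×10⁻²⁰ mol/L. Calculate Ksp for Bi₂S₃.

Ksp = 4.17×10⁻⁹⁸

Bi₂S₃(s) ⇌ 2 Bi³⁺(aq) + 3 S²⁻(aq)
For each mole of Bi₂S₃ that dissolves per liter, [Bi³⁺] = 2s and [S²⁻] = 3s; let s denote this solubility.
Ksp = [Bi³⁺]^2[S²⁻]^3 = (2s)^2 · (3s)^3 = 108s^5
Ksp = 108 × (1.31×10⁻²⁰)^5 = 4.17×10⁻⁹⁸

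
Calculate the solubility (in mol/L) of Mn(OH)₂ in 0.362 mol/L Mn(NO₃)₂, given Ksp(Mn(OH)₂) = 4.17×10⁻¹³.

Mn(OH)₂(s) ⇌ Mn²⁺(aq) + 2 OH⁻(aq)
With Mn²⁺ already at 0.362 mol/L and s small, take [Mn²⁺] ≈ 0.362 mol/L and [OH⁻] = 2s.
Ksp = [Mn²⁺][OH⁻]^2 = (0.362)(2s)^2
(2s)^2 = 4.17×10⁻¹³ / (0.362) = 1.15×10⁻¹²
s = 5.37×10⁻⁷ mol/L

5.37×10⁻⁷ M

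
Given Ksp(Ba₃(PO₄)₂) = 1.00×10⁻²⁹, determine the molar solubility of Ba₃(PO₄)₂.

Ba₃(PO₄)₂(s) ⇌ 3 Ba²⁺(aq) + 2 PO₄³⁻(aq)
If s mol/L of Ba₃(PO₄)₂ dissolves, [Ba²⁺] = 3s and [PO₄³⁻] = 2s.
Ksp = [Ba²⁺]^3[PO₄³⁻]^2 = (3s)^3 · (2s)^2 = 108s^5
108s^5 = 1.00×10⁻²⁹  ⇒  s^5 = 9.26×10⁻³²
s = 6.21×10⁻⁷ M

6.21×10⁻⁷ M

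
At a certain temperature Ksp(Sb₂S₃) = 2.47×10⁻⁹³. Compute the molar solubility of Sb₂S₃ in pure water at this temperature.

Sb₂S₃(s) ⇌ 2 Sb³⁺(aq) + 3 S²⁻(aq)
For each mole of Sb₂S₃ that dissolves per liter, [Sb³⁺] = 2s and [S²⁻] = 3s; let s denote this solubility.
Ksp = [Sb³⁺]^2[S²⁻]^3 = (2s)^2 · (3s)^3 = 108s^5
108s^5 = 2.47×10⁻⁹³  ⇒  s^5 = 2.29×10⁻⁹⁵
s = (2.29×10⁻⁹⁵)^(1/5) = 1.18×10⁻¹⁹ M

1.18×10⁻¹⁹ M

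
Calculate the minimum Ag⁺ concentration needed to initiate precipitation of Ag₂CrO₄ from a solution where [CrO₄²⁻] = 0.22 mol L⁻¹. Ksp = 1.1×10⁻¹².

Precipitation begins when Q = Ksp.
Ag₂CrO₄(s) ⇌ 2 Ag⁺(aq) + CrO₄²⁻(aq)
Ksp = [Ag⁺]^2[CrO₄²⁻] = [Ag⁺]^2(0.22)
[Ag⁺]^2 = 1.1×10⁻¹² / (0.22) = 5.0×10⁻¹²
[Ag⁺] = 2.2×10⁻⁶ mol L⁻¹

2.2×10⁻⁶ M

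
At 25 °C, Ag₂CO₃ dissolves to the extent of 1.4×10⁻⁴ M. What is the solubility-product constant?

Ksp = 1.1×10⁻¹¹

Ag₂CO₃(s) ⇌ 2 Ag⁺(aq) + CO₃²⁻(aq)
For each mole of Ag₂CO₃ that dissolves per liter, [Ag⁺] = 2s and [CO₃²⁻] = s; let s denote this solubility.
Ksp = [Ag⁺]^2[CO₃²⁻] = (2s)^2 · s = 4s^3
Ksp = 4 × (1.4×10⁻⁴)^3 = 1.1×10⁻¹¹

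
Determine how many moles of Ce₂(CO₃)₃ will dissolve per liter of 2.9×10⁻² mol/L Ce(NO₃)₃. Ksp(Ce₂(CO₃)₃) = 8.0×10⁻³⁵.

1.5×10⁻¹¹ M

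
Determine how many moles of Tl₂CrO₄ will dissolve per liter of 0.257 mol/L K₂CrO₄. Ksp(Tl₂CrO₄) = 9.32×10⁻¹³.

Tl₂CrO₄(s) ⇌ 2 Tl⁺(aq) + CrO₄²⁻(aq)
With CrO₄²⁻ already at 0.257 mol/L and s small, take [CrO₄²⁻] ≈ 0.257 mol/L and [Tl⁺] = 2s.
Ksp = [Tl⁺]^2[CrO₄²⁻] = (2s)^2(0.257)
(2s)^2 = 9.32×10⁻¹³ / (0.257) = 3.63×10⁻¹²
s = 9.52×10⁻⁷ mol/L

9.52×10⁻⁷ M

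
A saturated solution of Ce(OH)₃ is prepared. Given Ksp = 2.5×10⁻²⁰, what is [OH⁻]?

Ce(OH)₃(s) ⇌ Ce³⁺(aq) + 3 OH⁻(aq)
Let s be the molar solubility. Then [Ce³⁺] = s and [OH⁻] = 3s.
Ksp = [Ce³⁺][OH⁻]^3 = s · (3s)^3 = 27s^4 = 2.5×10⁻²⁰
s = 5.5×10⁻⁶ mol L⁻¹
[OH⁻] = 3s = 1.7×10⁻⁵ mol L⁻¹

1.7×10⁻⁵ M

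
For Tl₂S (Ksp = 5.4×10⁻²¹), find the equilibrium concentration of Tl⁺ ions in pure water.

Tl₂S(s) ⇌ 2 Tl⁺(aq) + S²⁻(aq)
With molar solubility s: [Tl⁺] = 2s, [S²⁻] = s.
Ksp = [Tl⁺]^2[S²⁻] = (2s)^2 · s = 4s^3 = 5.4×10⁻²¹
s = 1.1×10⁻⁷ mol L⁻¹
[Tl⁺] = 2s = 2.2×10⁻⁷ mol L⁻¹

2.2×10⁻⁷ M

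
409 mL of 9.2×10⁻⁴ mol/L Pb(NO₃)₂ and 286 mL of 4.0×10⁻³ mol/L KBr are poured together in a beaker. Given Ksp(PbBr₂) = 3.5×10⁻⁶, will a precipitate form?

No

The combined volume is 695 mL.
[Pb²⁺] = (9.2×10⁻⁴)(409)/695 = 5.4×10⁻⁴ mol/L
[Br⁻] = (4.0×10⁻³)(286)/695 = 1.6×10⁻³ mol/L
Q = [Pb²⁺][Br⁻]^2 = 1.5×10⁻⁹
Q < Ksp (1.5×10⁻⁹ vs 3.5×10⁻⁶); the solution remains unsaturated and no precipitate forms.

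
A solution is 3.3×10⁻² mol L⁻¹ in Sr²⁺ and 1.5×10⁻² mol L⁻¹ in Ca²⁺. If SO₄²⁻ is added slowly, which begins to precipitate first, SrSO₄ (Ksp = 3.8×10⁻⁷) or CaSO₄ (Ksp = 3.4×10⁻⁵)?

Precipitation begins when Q = Ksp.
For SrSO₄: [SO₄²⁻] = (Ksp/[Sr²⁺]) = 1.2×10⁻⁵ mol L⁻¹
For CaSO₄: [SO₄²⁻] = (Ksp/[Ca²⁺]) = 2.3×10⁻³ mol L⁻¹
SrSO₄ requires the lower [SO₄²⁻], so it precipitates first.

SrSO₄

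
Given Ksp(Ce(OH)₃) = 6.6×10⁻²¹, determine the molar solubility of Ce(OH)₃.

Ce(OH)₃(s) ⇌ Ce³⁺(aq) + 3 OH⁻(aq)
Let s be the molar solubility. Then [Ce³⁺] = s and [OH⁻] = 3s.
Ksp = [Ce³⁺][OH⁻]^3 = s · (3s)^3 = 27s^4
27s^4 = 6.6×10⁻²¹  ⇒  s^4 = 2.4×10⁻²²
s = (2.4×10⁻²²)^(1/4) = 4.0×10⁻⁶ M

4.0×10⁻⁶ M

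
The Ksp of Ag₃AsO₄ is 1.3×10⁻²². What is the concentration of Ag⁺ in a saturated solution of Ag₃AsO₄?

Ag₃AsO₄(s) ⇌ 3 Ag⁺(aq) + AsO₄³⁻(aq)
Call the molar solubility s, so that [Ag⁺] = 3s and [AsO₄³⁻] = s.
Ksp = [Ag⁺]^3[AsO₄³⁻] = (3s)^3 · s = 27s^4 = 1.3×10⁻²²
s = 1.5×10⁻⁶ M
[Ag⁺] = 3s = 4.4×10⁻⁶ M

4.4×10⁻⁶ M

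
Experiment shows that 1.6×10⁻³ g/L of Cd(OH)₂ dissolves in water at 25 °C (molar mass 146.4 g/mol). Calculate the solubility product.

Convert to molarity: s = 1.6×10⁻³ / 146.4 = 1.093×10⁻⁵ mol/L
Cd(OH)₂(s) ⇌ Cd²⁺(aq) + 2 OH⁻(aq)
If s mol/L of Cd(OH)₂ dissolves, [Cd²⁺] = s and [OH⁻] = 2s.
Ksp = [Cd²⁺][OH⁻]^2 = s · (2s)^2 = 4s^3
Ksp = 4 × (1.093×10⁻⁵)^3 = 5.2×10⁻¹⁵

Ksp = 5.2×10⁻¹⁵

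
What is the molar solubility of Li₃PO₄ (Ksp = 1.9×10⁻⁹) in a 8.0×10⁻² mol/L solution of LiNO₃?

Li₃PO₄(s) ⇌ 3 Li⁺(aq) + PO₄³⁻(aq)
Let s be the solubility of Li₃PO₄ here. The common ion gives [Li⁺] ≈ 8.0×10⁻² mol/L, and [PO₄³⁻] = s.
Ksp = [Li⁺]^3[PO₄³⁻] = (8.0×10⁻²)^3s
s = 1.9×10⁻⁹ / (8.0×10⁻²)^3 = 3.7×10⁻⁶
s = 3.7×10⁻⁶ mol/L

3.7×10⁻⁶ M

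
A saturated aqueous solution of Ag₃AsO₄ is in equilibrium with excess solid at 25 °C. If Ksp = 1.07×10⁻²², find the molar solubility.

Ag₃AsO₄(s) ⇌ 3 Ag⁺(aq) + AsO₄³⁻(aq)
Let s be the molar solubility. Then [Ag⁺] = 3s and [AsO₄³⁻] = s.
Ksp = [Ag⁺]^3[AsO₄³⁻] = (3s)^3 · s = 27s^4
27s^4 = 1.07×10⁻²²  ⇒  s^4 = 3.96×10⁻²⁴
Taking the 4th root, s = 1.41×10⁻⁶ mol/L.

1.41×10⁻⁶ M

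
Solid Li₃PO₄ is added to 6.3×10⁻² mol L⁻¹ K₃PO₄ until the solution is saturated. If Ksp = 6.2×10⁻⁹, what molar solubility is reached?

Li₃PO₄(s) ⇌ 3 Li⁺(aq) + PO₄³⁻(aq)
PO₄³⁻ is already present at 6.3×10⁻² mol L⁻¹. If s mol/L of Li₃PO₄ dissolves, [Li⁺] = 3s while [PO₄³⁻] ≈ 6.3×10⁻² mol L⁻¹.
Ksp = [Li⁺]^3[PO₄³⁻] = (3s)^3(6.3×10⁻²)
(3s)^3 = 6.2×10⁻⁹ / (6.3×10⁻²) = 9.8×10⁻⁸
s = 1.5×10⁻³ mol L⁻¹

1.5×10⁻³ M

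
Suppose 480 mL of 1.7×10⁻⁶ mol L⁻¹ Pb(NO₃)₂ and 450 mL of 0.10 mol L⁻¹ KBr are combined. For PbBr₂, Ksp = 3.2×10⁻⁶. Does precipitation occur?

After mixing, V = 480 mL + 450 mL = 930 mL.
[Pb²⁺] = (1.7×10⁻⁶)(480)/930 = 8.8×10⁻⁷ mol L⁻¹
[Br⁻] = (0.10)(450)/930 = 4.8×10⁻² mol L⁻¹
Q = [Pb²⁺][Br⁻]^2 = 2.1×10⁻⁹
Q = 2.1×10⁻⁹ < Ksp = 3.2×10⁻⁶, so the solution is unsaturated and no precipitate forms.

No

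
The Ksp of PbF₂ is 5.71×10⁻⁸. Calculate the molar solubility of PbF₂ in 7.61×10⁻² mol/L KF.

9.86×10⁻⁶ M

PbF₂(s) ⇌ Pb²⁺(aq) + 2 F⁻(aq)
With F⁻ already at 7.61×10⁻² mol/L and s small, take [F⁻] ≈ 7.61×10⁻² mol/L and [Pb²⁺] = s.
Ksp = [Pb²⁺][F⁻]^2 = s(7.61×10⁻²)^2
s = 5.71×10⁻⁸ / (7.61×10⁻²)^2 = 9.86×10⁻⁶
s = 9.86×10⁻⁶ mol/L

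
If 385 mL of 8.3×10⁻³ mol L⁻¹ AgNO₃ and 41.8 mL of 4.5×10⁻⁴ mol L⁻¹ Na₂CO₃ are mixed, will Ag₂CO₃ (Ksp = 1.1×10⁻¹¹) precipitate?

Yes

After mixing, V = 385 mL + 41.8 mL = 426.8 mL.
[Ag⁺] = (8.3×10⁻³)(385)/426.8 = 7.5×10⁻³ mol L⁻¹
[CO₃²⁻] = (4.5×10⁻⁴)(41.8)/426.8 = 4.4×10⁻⁵ mol L⁻¹
Q = [Ag⁺]^2[CO₃²⁻] = 2.5×10⁻⁹
Because Q > Ksp (2.5×10⁻⁹ vs 1.1×10⁻¹¹), a precipitate of Ag₂CO₃ forms.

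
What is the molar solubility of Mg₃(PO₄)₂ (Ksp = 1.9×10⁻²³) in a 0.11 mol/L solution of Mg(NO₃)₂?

6.0×10⁻¹¹ M

Mg₃(PO₄)₂(s) ⇌ 3 Mg²⁺(aq) + 2 PO₄³⁻(aq)
Mg²⁺ is already present at 0.11 mol/L. If s mol/L of Mg₃(PO₄)₂ dissolves, [PO₄³⁻] = 2s while [Mg²⁺] ≈ 0.11 mol/L.
Ksp = [Mg²⁺]^3[PO₄³⁻]^2 = (0.11)^3(2s)^2
(2s)^2 = 1.9×10⁻²³ / (0.11)^3 = 1.4×10⁻²⁰
s = 6.0×10⁻¹¹ mol/L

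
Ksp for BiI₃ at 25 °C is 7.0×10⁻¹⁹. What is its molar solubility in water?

1.3×10⁻⁵ M

BiI₃(s) ⇌ Bi³⁺(aq) + 3 I⁻(aq)
With molar solubility s: [Bi³⁺] = s, [I⁻] = 3s.
Ksp = [Bi³⁺][I⁻]^3 = s · (3s)^3 = 27s^4
27s^4 = 7.0×10⁻¹⁹  ⇒  s^4 = 2.6×10⁻²⁰
s = 1.3×10⁻⁵ M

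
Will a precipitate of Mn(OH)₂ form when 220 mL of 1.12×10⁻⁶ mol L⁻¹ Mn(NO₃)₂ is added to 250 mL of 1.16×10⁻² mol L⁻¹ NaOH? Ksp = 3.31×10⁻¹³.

Yes

After mixing, V = 220 mL + 250 mL = 470 mL.
[Mn²⁺] = (1.12×10⁻⁶)(220)/470 = 5.24×10⁻⁷ mol L⁻¹
[OH⁻] = (1.16×10⁻²)(250)/470 = 6.17×10⁻³ mol L⁻¹
Q = [Mn²⁺][OH⁻]^2 = 2.00×10⁻¹¹
Q = 2.00×10⁻¹¹ > Ksp = 3.31×10⁻¹³, so the solution is supersaturated and Mn(OH)₂ precipitates.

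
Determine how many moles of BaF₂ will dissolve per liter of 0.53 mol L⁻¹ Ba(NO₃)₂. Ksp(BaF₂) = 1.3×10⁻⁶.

7.8×10⁻⁴ M

BaF₂(s) ⇌ Ba²⁺(aq) + 2 F⁻(aq)
With Ba²⁺ already at 0.53 mol L⁻¹ and s small, take [Ba²⁺] ≈ 0.53 mol L⁻¹ and [F⁻] = 2s.
Ksp = [Ba²⁺][F⁻]^2 = (0.53)(2s)^2
(2s)^2 = 1.3×10⁻⁶ / (0.53) = 2.5×10⁻⁶
s = 7.8×10⁻⁴ mol L⁻¹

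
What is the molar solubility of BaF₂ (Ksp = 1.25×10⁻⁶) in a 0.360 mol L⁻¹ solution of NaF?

BaF₂(s) ⇌ Ba²⁺(aq) + 2 F⁻(aq)
The solution already contains F⁻ at 0.360 mol L⁻¹. Let s be the molar solubility of BaF₂.
[F⁻] ≈ 0.360 mol L⁻¹ (common ion dominates); [Ba²⁺] = s.
Ksp = [Ba²⁺][F⁻]^2 = s(0.360)^2
s = 1.25×10⁻⁶ / (0.360)^2 = 9.65×10⁻⁶
s = 9.65×10⁻⁶ mol L⁻¹

9.65×10⁻⁶ M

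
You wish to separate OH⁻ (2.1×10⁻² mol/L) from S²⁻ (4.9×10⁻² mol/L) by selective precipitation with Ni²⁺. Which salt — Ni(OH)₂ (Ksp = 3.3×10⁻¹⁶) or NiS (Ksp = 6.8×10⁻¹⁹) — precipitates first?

NiS

Precipitation begins when Q = Ksp.
For Ni(OH)₂: [Ni²⁺] = (Ksp/[OH⁻]^2) = 7.5×10⁻¹³ mol/L
For NiS: [Ni²⁺] = (Ksp/[S²⁻]) = 1.4×10⁻¹⁷ mol/L
The smaller threshold [Ni²⁺] is reached first, so NiS precipitates first.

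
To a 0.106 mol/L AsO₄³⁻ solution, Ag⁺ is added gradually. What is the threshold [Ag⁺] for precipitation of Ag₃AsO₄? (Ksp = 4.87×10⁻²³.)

7.72×10⁻⁸ M

Each salt precipitates once Q = Ksp for that salt.
Ag₃AsO₄(s) ⇌ 3 Ag⁺(aq) + AsO₄³⁻(aq)
Ksp = [Ag⁺]^3[AsO₄³⁻] = [Ag⁺]^3(0.106)
[Ag⁺]^3 = 4.87×10⁻²³ / (0.106) = 4.59×10⁻²²
[Ag⁺] = 7.72×10⁻⁸ mol/L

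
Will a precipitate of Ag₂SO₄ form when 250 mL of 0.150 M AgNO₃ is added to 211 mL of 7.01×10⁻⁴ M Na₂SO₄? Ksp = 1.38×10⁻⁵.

The combined volume is 461 mL.
[Ag⁺] = (0.150)(250)/461 = 8.13×10⁻² M
[SO₄²⁻] = (7.01×10⁻⁴)(211)/461 = 3.21×10⁻⁴ M
Q = [Ag⁺]^2[SO₄²⁻] = 2.12×10⁻⁶
Since Q (2.12×10⁻⁶) is less than Ksp (1.38×10⁻⁵), no Ag₂SO₄ precipitates.

No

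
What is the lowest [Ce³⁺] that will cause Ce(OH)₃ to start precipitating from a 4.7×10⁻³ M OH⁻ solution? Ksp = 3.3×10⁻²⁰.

Precipitation begins when Q = Ksp.
Ce(OH)₃(s) ⇌ Ce³⁺(aq) + 3 OH⁻(aq)
Ksp = [Ce³⁺][OH⁻]^3 = [Ce³⁺](4.7×10⁻³)^3
[Ce³⁺] = 3.3×10⁻²⁰ / (4.7×10⁻³)^3 = 3.2×10⁻¹³
[Ce³⁺] = 3.2×10⁻¹³ M

3.2×10⁻¹³ M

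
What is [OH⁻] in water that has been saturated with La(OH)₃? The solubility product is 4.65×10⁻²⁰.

1.93×10⁻⁵ M

La(OH)₃(s) ⇌ La³⁺(aq) + 3 OH⁻(aq)
For each mole of La(OH)₃ that dissolves per liter, [La³⁺] = s and [OH⁻] = 3s; let s denote this solubility.
Ksp = [La³⁺][OH⁻]^3 = s · (3s)^3 = 27s^4 = 4.65×10⁻²⁰
s = 6.44×10⁻⁶ mol L⁻¹
[OH⁻] = 3s = 1.93×10⁻⁵ mol L⁻¹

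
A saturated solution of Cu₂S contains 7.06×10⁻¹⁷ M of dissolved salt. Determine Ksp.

Cu₂S(s) ⇌ 2 Cu⁺(aq) + S²⁻(aq)
If s mol/L of Cu₂S dissolves, [Cu⁺] = 2s and [S²⁻] = s.
Ksp = [Cu⁺]^2[S²⁻] = (2s)^2 · s = 4s^3
Ksp = 4 × (7.06×10⁻¹⁷)^3 = 1.41×10⁻⁴⁸

Ksp = 1.41×10⁻⁴⁸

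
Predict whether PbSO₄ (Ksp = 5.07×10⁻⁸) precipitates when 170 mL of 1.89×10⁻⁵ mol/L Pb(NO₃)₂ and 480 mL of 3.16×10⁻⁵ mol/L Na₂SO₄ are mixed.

No

The combined volume is 650 mL.
[Pb²⁺] = (1.89×10⁻⁵)(170)/650 = 4.94×10⁻⁶ mol/L
[SO₄²⁻] = (3.16×10⁻⁵)(480)/650 = 2.33×10⁻⁵ mol/L
Q = [Pb²⁺][SO₄²⁻] = 1.15×10⁻¹⁰
Q = 1.15×10⁻¹⁰ < Ksp = 5.07×10⁻⁸, so the solution is unsaturated and no precipitate forms.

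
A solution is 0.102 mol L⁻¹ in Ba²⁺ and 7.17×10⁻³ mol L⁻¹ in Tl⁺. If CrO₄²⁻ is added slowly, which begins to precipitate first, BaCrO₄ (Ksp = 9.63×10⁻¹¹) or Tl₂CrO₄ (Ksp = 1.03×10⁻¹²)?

BaCrO₄

Each salt precipitates once Q = Ksp for that salt.
For BaCrO₄: [CrO₄²⁻] = (Ksp/[Ba²⁺]) = 9.44×10⁻¹⁰ mol L⁻¹
For Tl₂CrO₄: [CrO₄²⁻] = (Ksp/[Tl⁺]^2) = 2.00×10⁻⁸ mol L⁻¹
BaCrO₄ requires the lower [CrO₄²⁻], so it precipitates first.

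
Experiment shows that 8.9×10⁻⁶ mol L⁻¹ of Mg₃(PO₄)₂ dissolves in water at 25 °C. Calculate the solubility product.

Ksp = 6.0×10⁻²⁴

Mg₃(PO₄)₂(s) ⇌ 3 Mg²⁺(aq) + 2 PO₄³⁻(aq)
With molar solubility s: [Mg²⁺] = 3s, [PO₄³⁻] = 2s.
Ksp = [Mg²⁺]^3[PO₄³⁻]^2 = (3s)^3 · (2s)^2 = 108s^5
Ksp = 108 × (8.9×10⁻⁶)^5 = 6.0×10⁻²⁴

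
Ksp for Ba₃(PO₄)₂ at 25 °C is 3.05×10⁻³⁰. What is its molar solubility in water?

4.90×10⁻⁷ M

Ba₃(PO₄)₂(s) ⇌ 3 Ba²⁺(aq) + 2 PO₄³⁻(aq)
Let s be the molar solubility. Then [Ba²⁺] = 3s and [PO₄³⁻] = 2s.
Ksp = [Ba²⁺]^3[PO₄³⁻]^2 = (3s)^3 · (2s)^2 = 108s^5
108s^5 = 3.05×10⁻³⁰  ⇒  s^5 = 2.82×10⁻³²
s = (2.82×10⁻³²)^(1/5) = 4.90×10⁻⁷ M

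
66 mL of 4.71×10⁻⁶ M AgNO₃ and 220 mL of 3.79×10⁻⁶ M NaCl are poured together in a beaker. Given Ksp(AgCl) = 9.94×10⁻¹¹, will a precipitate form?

No

Total volume after mixing = 66 + 220 = 286 mL.
[Ag⁺] = (4.71×10⁻⁶)(66)/286 = 1.09×10⁻⁶ M
[Cl⁻] = (3.79×10⁻⁶)(220)/286 = 2.92×10⁻⁶ M
Q = [Ag⁺][Cl⁻] = 3.17×10⁻¹²
Since Q (3.17×10⁻¹²) is less than Ksp (9.94×10⁻¹¹), no AgCl precipitates.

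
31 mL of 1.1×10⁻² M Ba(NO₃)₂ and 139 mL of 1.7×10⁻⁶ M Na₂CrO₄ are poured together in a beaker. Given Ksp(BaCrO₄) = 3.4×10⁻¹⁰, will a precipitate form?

Yes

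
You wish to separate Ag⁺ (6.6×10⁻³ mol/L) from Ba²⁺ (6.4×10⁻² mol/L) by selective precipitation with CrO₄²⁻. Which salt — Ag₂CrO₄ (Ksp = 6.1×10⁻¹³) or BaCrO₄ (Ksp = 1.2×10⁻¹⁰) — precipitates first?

BaCrO₄

A salt starts to precipitate once the ion product Q reaches its Ksp.
For Ag₂CrO₄: [CrO₄²⁻] = (Ksp/[Ag⁺]^2) = 1.4×10⁻⁸ mol/L
For BaCrO₄: [CrO₄²⁻] = (Ksp/[Ba²⁺]) = 1.9×10⁻⁹ mol/L
The smaller threshold [CrO₄²⁻] is reached first, so BaCrO₄ precipitates first.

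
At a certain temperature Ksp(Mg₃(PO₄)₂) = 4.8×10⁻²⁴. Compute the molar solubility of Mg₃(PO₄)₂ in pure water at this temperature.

8.5×10⁻⁶ M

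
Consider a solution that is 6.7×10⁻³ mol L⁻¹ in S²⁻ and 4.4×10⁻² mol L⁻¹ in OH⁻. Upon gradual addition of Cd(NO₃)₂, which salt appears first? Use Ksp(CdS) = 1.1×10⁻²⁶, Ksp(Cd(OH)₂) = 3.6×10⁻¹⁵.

A salt starts to precipitate once the ion product Q reaches its Ksp.
For CdS: [Cd²⁺] = (Ksp/[S²⁻]) = 1.6×10⁻²⁴ mol L⁻¹
For Cd(OH)₂: [Cd²⁺] = (Ksp/[OH⁻]^2) = 1.9×10⁻¹² mol L⁻¹
The smaller threshold [Cd²⁺] is reached first, so CdS precipitates first.

CdS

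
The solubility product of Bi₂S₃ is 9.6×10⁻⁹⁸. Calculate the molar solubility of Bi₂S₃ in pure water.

Bi₂S₃(s) ⇌ 2 Bi³⁺(aq) + 3 S²⁻(aq)
For each mole of Bi₂S₃ that dissolves per liter, [Bi³⁺] = 2s and [S²⁻] = 3s; let s denote this solubility.
Ksp = [Bi³⁺]^2[S²⁻]^3 = (2s)^2 · (3s)^3 = 108s^5
108s^5 = 9.6×10⁻⁹⁸  ⇒  s^5 = 8.9×10⁻¹⁰⁰
s = (8.9×10⁻¹⁰⁰)^(1/5) = 1.5×10⁻²⁰ mol/L

1.5×10⁻²⁰ M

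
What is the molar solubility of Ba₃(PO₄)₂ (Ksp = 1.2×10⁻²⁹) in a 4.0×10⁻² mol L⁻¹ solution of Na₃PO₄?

6.5×10⁻¹⁰ M

Ba₃(PO₄)₂(s) ⇌ 3 Ba²⁺(aq) + 2 PO₄³⁻(aq)
Let s be the solubility of Ba₃(PO₄)₂ here. The common ion gives [PO₄³⁻] ≈ 4.0×10⁻² mol L⁻¹, and [Ba²⁺] = 3s.
Ksp = [Ba²⁺]^3[PO₄³⁻]^2 = (3s)^3(4.0×10⁻²)^2
(3s)^3 = 1.2×10⁻²⁹ / (4.0×10⁻²)^2 = 7.5×10⁻²⁷
s = 6.5×10⁻¹⁰ mol L⁻¹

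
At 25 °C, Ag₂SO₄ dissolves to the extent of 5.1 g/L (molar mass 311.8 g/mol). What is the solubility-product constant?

Convert to molarity: s = 5.1 / 311.8 = 1.636×10⁻² mol/L
Ag₂SO₄(s) ⇌ 2 Ag⁺(aq) + SO₄²⁻(aq)
Let s be the molar solubility. Then [Ag⁺] = 2s and [SO₄²⁻] = s.
Ksp = [Ag⁺]^2[SO₄²⁻] = (2s)^2 · s = 4s^3
Ksp = 4 × (1.636×10⁻²)^3 = 1.8×10⁻⁵

Ksp = 1.8×10⁻⁵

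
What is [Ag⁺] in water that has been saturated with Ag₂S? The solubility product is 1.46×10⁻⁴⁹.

Ag₂S(s) ⇌ 2 Ag⁺(aq) + S²⁻(aq)
If s mol/L of Ag₂S dissolves, [Ag⁺] = 2s and [S²⁻] = s.
Ksp = [Ag⁺]^2[S²⁻] = (2s)^2 · s = 4s^3 = 1.46×10⁻⁴⁹
s = 3.32×10⁻¹⁷ mol/L
[Ag⁺] = 2s = 6.63×10⁻¹⁷ mol/L

6.63×10⁻¹⁷ M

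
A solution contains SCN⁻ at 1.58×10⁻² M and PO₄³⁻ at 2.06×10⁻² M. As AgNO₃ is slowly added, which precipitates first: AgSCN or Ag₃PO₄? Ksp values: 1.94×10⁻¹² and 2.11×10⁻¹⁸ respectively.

AgSCN

The threshold for precipitation is Q = Ksp.
For AgSCN: [Ag⁺] = (Ksp/[SCN⁻]) = 1.23×10⁻¹⁰ M
For Ag₃PO₄: [Ag⁺] = (Ksp/[PO₄³⁻])^(1/3) = 4.68×10⁻⁶ M
Since AgSCN needs less Ag⁺ to reach saturation, it precipitates first.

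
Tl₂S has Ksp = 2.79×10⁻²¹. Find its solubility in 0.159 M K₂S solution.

6.62×10⁻¹¹ M

Tl₂S(s) ⇌ 2 Tl⁺(aq) + S²⁻(aq)
With S²⁻ already at 0.159 M and s small, take [S²⁻] ≈ 0.159 M and [Tl⁺] = 2s.
Ksp = [Tl⁺]^2[S²⁻] = (2s)^2(0.159)
(2s)^2 = 2.79×10⁻²¹ / (0.159) = 1.75×10⁻²⁰
s = 6.62×10⁻¹¹ M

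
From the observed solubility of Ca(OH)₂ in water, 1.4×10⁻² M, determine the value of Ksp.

Ca(OH)₂(s) ⇌ Ca²⁺(aq) + 2 OH⁻(aq)
Let s be the molar solubility. Then [Ca²⁺] = s and [OH⁻] = 2s.
Ksp = [Ca²⁺][OH⁻]^2 = s · (2s)^2 = 4s^3
Ksp = 4 × (1.4×10⁻²)^3 = 1.1×10⁻⁵

Ksp = 1.1×10⁻⁵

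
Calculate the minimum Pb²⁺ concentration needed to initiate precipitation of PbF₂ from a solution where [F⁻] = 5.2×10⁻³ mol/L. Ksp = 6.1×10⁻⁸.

2.3×10⁻³ M

Precipitation of each salt begins when its ion product equals Ksp.
PbF₂(s) ⇌ Pb²⁺(aq) + 2 F⁻(aq)
Ksp = [Pb²⁺][F⁻]^2 = [Pb²⁺](5.2×10⁻³)^2
[Pb²⁺] = 6.1×10⁻⁸ / (5.2×10⁻³)^2 = 2.3×10⁻³
[Pb²⁺] = 2.3×10⁻³ mol/L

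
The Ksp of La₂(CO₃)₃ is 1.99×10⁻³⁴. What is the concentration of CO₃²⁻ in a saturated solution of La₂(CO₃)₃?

2.14×10⁻⁷ M

La₂(CO₃)₃(s) ⇌ 2 La³⁺(aq) + 3 CO₃²⁻(aq)
With molar solubility s: [La³⁺] = 2s, [CO₃²⁻] = 3s.
Ksp = [La³⁺]^2[CO₃²⁻]^3 = (2s)^2 · (3s)^3 = 108s^5 = 1.99×10⁻³⁴
s = 7.13×10⁻⁸ mol L⁻¹
[CO₃²⁻] = 3s = 2.14×10⁻⁷ mol L⁻¹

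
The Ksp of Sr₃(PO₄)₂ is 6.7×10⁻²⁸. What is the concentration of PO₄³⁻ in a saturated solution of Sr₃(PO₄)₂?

2.9×10⁻⁶ M

Sr₃(PO₄)₂(s) ⇌ 3 Sr²⁺(aq) + 2 PO₄³⁻(aq)
Call the molar solubility s, so that [Sr²⁺] = 3s and [PO₄³⁻] = 2s.
Ksp = [Sr²⁺]^3[PO₄³⁻]^2 = (3s)^3 · (2s)^2 = 108s^5 = 6.7×10⁻²⁸
s = 1.4×10⁻⁶ M
[PO₄³⁻] = 2s = 2.9×10⁻⁶ M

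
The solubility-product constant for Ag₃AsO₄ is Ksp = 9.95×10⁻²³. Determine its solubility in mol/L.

1.39×10⁻⁶ M

Ag₃AsO₄(s) ⇌ 3 Ag⁺(aq) + AsO₄³⁻(aq)
Let s be the molar solubility. Then [Ag⁺] = 3s and [AsO₄³⁻] = s.
Ksp = [Ag⁺]^3[AsO₄³⁻] = (3s)^3 · s = 27s^4
27s^4 = 9.95×10⁻²³  ⇒  s^4 = 3.69×10⁻²⁴
Taking the 4th root, s = 1.39×10⁻⁶ M.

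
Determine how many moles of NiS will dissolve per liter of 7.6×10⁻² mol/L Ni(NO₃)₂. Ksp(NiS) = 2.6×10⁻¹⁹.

3.4×10⁻¹⁸ M

NiS(s) ⇌ Ni²⁺(aq) + S²⁻(aq)
With Ni²⁺ already at 7.6×10⁻² mol/L and s small, take [Ni²⁺] ≈ 7.6×10⁻² mol/L and [S²⁻] = s.
Ksp = [Ni²⁺][S²⁻] = (7.6×10⁻²)s
s = 2.6×10⁻¹⁹ / (7.6×10⁻²) = 3.4×10⁻¹⁸
s = 3.4×10⁻¹⁸ mol/L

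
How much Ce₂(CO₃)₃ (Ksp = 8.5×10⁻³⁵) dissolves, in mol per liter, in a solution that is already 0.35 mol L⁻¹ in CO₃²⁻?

Ce₂(CO₃)₃(s) ⇌ 2 Ce³⁺(aq) + 3 CO₃²⁻(aq)
Let s be the solubility of Ce₂(CO₃)₃ here. The common ion gives [CO₃²⁻] ≈ 0.35 mol L⁻¹, and [Ce³⁺] = 2s.
Ksp = [Ce³⁺]^2[CO₃²⁻]^3 = (2s)^2(0.35)^3
(2s)^2 = 8.5×10⁻³⁵ / (0.35)^3 = 2.0×10⁻³³
s = 2.2×10⁻¹⁷ mol L⁻¹

2.2×10⁻¹⁷ M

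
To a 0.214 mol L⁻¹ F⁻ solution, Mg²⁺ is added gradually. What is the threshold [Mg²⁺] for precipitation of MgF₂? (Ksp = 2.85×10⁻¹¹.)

Each salt precipitates once Q = Ksp for that salt.
MgF₂(s) ⇌ Mg²⁺(aq) + 2 F⁻(aq)
Ksp = [Mg²⁺][F⁻]^2 = [Mg²⁺](0.214)^2
[Mg²⁺] = 2.85×10⁻¹¹ / (0.214)^2 = 6.22×10⁻¹⁰
[Mg²⁺] = 6.22×10⁻¹⁰ mol L⁻¹

6.22×10⁻¹⁰ M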